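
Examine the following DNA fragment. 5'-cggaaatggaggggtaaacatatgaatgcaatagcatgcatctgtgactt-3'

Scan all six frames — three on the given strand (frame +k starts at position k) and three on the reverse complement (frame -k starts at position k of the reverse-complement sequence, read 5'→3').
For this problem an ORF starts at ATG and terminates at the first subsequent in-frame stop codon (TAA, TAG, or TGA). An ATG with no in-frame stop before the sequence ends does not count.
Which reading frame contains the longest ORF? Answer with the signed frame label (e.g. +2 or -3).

+3

Reverse complement (5'→3'): AAGTCACAGATGCATGCTATTGCATTCATATGTTTACCCCTCCATTTCCG
Frame +1: CGG AAA TGG AGG GGT AAA CAT ATG AAT GCA ATA GCA TGC ATC TGT GAC — no ATG→stop ORF.
Frame +2: GGA AAT GGA GGG GTA AAC ATA TGA ATG CAA TAG CAT GCA TCT GTG ACT — ATG at 26, stop TAG at 32 → 9 nt.
Frame +3: GAA ATG GAG GGG TAA ACA TAT GAA TGC AAT AGC ATG CAT CTG TGA CTT — ATG at 6, stop TAA at 15 → 12 nt; ATG at 36, stop TGA at 45 → 12 nt.
Frame -1: AAG TCA CAG ATG CAT GCT ATT GCA TTC ATA TGT TTA CCC CTC CAT TTC — no ATG→stop ORF.
Frame -2: AGT CAC AGA TGC ATG CTA TTG CAT TCA TAT GTT TAC CCC TCC ATT TCC — no ATG→stop ORF.
Frame -3: GTC ACA GAT GCA TGC TAT TGC ATT CAT ATG TTT ACC CCT CCA TTT CCG — no ATG→stop ORF.
Longest ORF is 12 nt in frame +3 (positions 6–17).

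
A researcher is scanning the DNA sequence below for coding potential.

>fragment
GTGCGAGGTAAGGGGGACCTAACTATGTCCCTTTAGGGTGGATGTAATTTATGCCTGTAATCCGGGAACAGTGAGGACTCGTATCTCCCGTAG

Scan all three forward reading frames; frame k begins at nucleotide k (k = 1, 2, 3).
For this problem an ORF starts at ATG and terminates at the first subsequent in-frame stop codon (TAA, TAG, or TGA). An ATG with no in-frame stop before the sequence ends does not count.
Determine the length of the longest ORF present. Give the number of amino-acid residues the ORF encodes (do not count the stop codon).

Frame 1: GTG CGA GGT AAG GGG GAC CTA ACT ATG TCC CTT TAG GGT GGA TGT AAT TTA TGC CTG TAA TCC GGG AAC AGT GAG GAC TCG TAT CTC CCG TAG — ATG at 25, stop TAG at 34 → 12 nt.
Frame 2: TGC GAG GTA AGG GGG ACC TAA CTA TGT CCC TTT AGG GTG GAT GTA ATT TAT GCC TGT AAT CCG GGA ACA GTG AGG ACT CGT ATC TCC CGT — no ATG→stop ORF.
Frame 3: GCG AGG TAA GGG GGA CCT AAC TAT GTC CCT TTA GGG TGG ATG TAA TTT ATG CCT GTA ATC CGG GAA CAG TGA GGA CTC GTA TCT CCC GTA — ATG at 42, stop TAA at 45 → 6 nt; ATG at 51, stop TGA at 72 → 24 nt.
Longest: frame 3, positions 51–74, 24 nt = 8 codons = 7 aa. → 7 amino acids.

7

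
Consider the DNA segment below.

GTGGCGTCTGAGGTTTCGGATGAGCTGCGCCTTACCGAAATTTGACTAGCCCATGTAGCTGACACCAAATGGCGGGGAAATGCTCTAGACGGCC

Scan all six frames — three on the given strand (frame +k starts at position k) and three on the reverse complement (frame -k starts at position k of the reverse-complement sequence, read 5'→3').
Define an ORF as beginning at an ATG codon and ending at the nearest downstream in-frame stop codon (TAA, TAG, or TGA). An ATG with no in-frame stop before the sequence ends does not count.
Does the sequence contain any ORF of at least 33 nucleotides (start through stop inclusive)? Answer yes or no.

no

Reverse complement (5'→3'): GGCCGTCTAGAGCATTTCCCCGCCATTTGGTGTCAGCTACATGGGCTAGTCAAATTTCGGTAAGGCGCAGCTCATCCGAAACCTCAGACGCCAC
Frame +1: GTG GCG TCT GAG GTT TCG GAT GAG CTG CGC CTT ACC GAA ATT TGA CTA GCC CAT GTA GCT GAC ACC AAA TGG CGG GGA AAT GCT CTA GAC GGC — no ATG→stop ORF.
Frame +2: TGG CGT CTG AGG TTT CGG ATG AGC TGC GCC TTA CCG AAA TTT GAC TAG CCC ATG TAG CTG ACA CCA AAT GGC GGG GAA ATG CTC TAG ACG GCC — ATG at 20, stop TAG at 47 → 30 nt; ATG at 53, stop TAG at 56 → 6 nt; ATG at 80, stop TAG at 86 → 9 nt.
Frame +3: GGC GTC TGA GGT TTC GGA TGA GCT GCG CCT TAC CGA AAT TTG ACT AGC CCA TGT AGC TGA CAC CAA ATG GCG GGG AAA TGC TCT AGA CGG — no ATG→stop ORF.
Frame -1: GGC CGT CTA GAG CAT TTC CCC GCC ATT TGG TGT CAG CTA CAT GGG CTA GTC AAA TTT CGG TAA GGC GCA GCT CAT CCG AAA CCT CAG ACG CCA — no ATG→stop ORF.
Frame -2: GCC GTC TAG AGC ATT TCC CCG CCA TTT GGT GTC AGC TAC ATG GGC TAG TCA AAT TTC GGT AAG GCG CAG CTC ATC CGA AAC CTC AGA CGC CAC — ATG at 41, stop TAG at 47 → 9 nt.
Frame -3: CCG TCT AGA GCA TTT CCC CGC CAT TTG GTG TCA GCT ACA TGG GCT AGT CAA ATT TCG GTA AGG CGC AGC TCA TCC GAA ACC TCA GAC GCC — no ATG→stop ORF.
Largest ORF found is 30 nucleotides < 33, so no.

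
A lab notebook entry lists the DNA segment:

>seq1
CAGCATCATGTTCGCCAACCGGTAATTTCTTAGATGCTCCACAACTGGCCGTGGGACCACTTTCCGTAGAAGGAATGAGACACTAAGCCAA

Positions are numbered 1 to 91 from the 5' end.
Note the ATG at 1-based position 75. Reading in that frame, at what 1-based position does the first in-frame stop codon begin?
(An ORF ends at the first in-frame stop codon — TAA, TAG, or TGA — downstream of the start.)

Codons from position 75: ATG (75–77), AGA (78–80), CAC (81–83), TAA (84–86).
TAA is a stop codon; it begins at position 84.

84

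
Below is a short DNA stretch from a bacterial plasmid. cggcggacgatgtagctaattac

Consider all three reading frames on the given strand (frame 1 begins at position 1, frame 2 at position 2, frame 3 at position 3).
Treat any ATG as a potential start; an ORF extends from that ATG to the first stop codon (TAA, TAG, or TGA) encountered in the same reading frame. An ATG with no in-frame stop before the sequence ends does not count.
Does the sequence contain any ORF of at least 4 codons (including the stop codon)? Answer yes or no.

no

Frame 1: CGG CGG ACG ATG TAG CTA ATT — ATG at 10, stop TAG at 13 → 6 nt.
Frame 2: GGC GGA CGA TGT AGC TAA TTA — no ATG→stop ORF.
Frame 3: GCG GAC GAT GTA GCT AAT TAC — no ATG→stop ORF.
Largest ORF found is 2 codons < 4, so no.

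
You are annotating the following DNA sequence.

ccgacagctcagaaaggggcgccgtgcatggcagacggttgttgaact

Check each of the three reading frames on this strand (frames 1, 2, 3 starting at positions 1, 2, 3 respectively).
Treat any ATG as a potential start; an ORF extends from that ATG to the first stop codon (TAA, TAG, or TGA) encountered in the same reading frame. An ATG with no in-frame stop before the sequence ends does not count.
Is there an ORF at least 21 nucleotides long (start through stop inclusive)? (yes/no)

Frame 1: CCG ACA GCT CAG AAA GGG GCG CCG TGC ATG GCA GAC GGT TGT TGA ACT — ATG at 28, stop TGA at 43 → 18 nt.
Frame 2: CGA CAG CTC AGA AAG GGG CGC CGT GCA TGG CAG ACG GTT GTT GAA — no ATG→stop ORF.
Frame 3: GAC AGC TCA GAA AGG GGC GCC GTG CAT GGC AGA CGG TTG TTG AAC — no ATG→stop ORF.
Largest ORF found is 18 nucleotides < 21, so no.

no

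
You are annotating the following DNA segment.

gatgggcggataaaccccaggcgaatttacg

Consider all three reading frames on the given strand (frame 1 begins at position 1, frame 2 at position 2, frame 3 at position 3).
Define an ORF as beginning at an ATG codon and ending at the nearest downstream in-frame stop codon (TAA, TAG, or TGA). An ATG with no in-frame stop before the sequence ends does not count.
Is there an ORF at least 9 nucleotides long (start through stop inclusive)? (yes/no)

yes

Frame 1: GAT GGG CGG ATA AAC CCC AGG CGA ATT TAC — no ATG→stop ORF.
Frame 2: ATG GGC GGA TAA ACC CCA GGC GAA TTT ACG — ATG at 2, stop TAA at 11 → 12 nt.
Frame 3: TGG GCG GAT AAA CCC CAG GCG AAT TTA — no ATG→stop ORF.
Frame 2 has an ORF of 12 nucleotides (positions 2–13) ≥ 9, so yes.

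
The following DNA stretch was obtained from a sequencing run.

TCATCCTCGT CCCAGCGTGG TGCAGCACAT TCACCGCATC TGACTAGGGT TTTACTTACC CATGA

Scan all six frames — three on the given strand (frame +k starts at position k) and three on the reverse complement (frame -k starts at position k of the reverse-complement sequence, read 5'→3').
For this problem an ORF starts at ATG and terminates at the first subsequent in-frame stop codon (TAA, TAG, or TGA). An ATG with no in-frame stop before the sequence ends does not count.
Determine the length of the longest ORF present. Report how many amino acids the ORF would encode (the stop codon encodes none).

9

Reverse complement (5'→3'): TCATGGGTAAGTAAAACCCTAGTCAGATGCGGTGAATGTGCTGCACCACGCTGGGACGAGGATGA
Frame +1: TCA TCC TCG TCC CAG CGT GGT GCA GCA CAT TCA CCG CAT CTG ACT AGG GTT TTA CTT ACC CAT — no ATG→stop ORF.
Frame +2: CAT CCT CGT CCC AGC GTG GTG CAG CAC ATT CAC CGC ATC TGA CTA GGG TTT TAC TTA CCC ATG — no ATG→stop ORF.
Frame +3: ATC CTC GTC CCA GCG TGG TGC AGC ACA TTC ACC GCA TCT GAC TAG GGT TTT ACT TAC CCA TGA — no ATG→stop ORF.
Frame -1: TCA TGG GTA AGT AAA ACC CTA GTC AGA TGC GGT GAA TGT GCT GCA CCA CGC TGG GAC GAG GAT — no ATG→stop ORF.
Frame -2: CAT GGG TAA GTA AAA CCC TAG TCA GAT GCG GTG AAT GTG CTG CAC CAC GCT GGG ACG AGG ATG — no ATG→stop ORF.
Frame -3: ATG GGT AAG TAA AAC CCT AGT CAG ATG CGG TGA ATG TGC TGC ACC ACG CTG GGA CGA GGA TGA — ATG at 3, stop TAA at 12 → 12 nt; ATG at 27, stop TGA at 33 → 9 nt; ATG at 36, stop TGA at 63 → 30 nt.
Longest: frame -3, positions 36–65, 30 nt = 10 codons = 9 aa. → 9 amino acids.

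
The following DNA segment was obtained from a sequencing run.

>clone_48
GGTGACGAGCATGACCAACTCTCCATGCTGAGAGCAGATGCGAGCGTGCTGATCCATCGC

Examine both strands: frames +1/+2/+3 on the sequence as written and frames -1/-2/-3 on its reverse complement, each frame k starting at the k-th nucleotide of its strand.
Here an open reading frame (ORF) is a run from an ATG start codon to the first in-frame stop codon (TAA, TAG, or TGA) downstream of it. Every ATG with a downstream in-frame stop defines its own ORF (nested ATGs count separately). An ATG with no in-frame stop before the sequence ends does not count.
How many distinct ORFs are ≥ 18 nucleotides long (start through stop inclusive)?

Reverse complement (5'→3'): GCGATGGATCAGCACGCTCGCATCTGCTCTCAGCATGGAGAGTTGGTCATGCTCGTCACC
Frame +1: GGT GAC GAG CAT GAC CAA CTC TCC ATG CTG AGA GCA GAT GCG AGC GTG CTG ATC CAT CGC — no ATG→stop ORF.
Frame +2: GTG ACG AGC ATG ACC AAC TCT CCA TGC TGA GAG CAG ATG CGA GCG TGC TGA TCC ATC — ATG at 11, stop TGA at 29 → 21 nt; ATG at 38, stop TGA at 50 → 15 nt.
Frame +3: TGA CGA GCA TGA CCA ACT CTC CAT GCT GAG AGC AGA TGC GAG CGT GCT GAT CCA TCG — no ATG→stop ORF.
Frame -1: GCG ATG GAT CAG CAC GCT CGC ATC TGC TCT CAG CAT GGA GAG TTG GTC ATG CTC GTC ACC — no ATG→stop ORF.
Frame -2: CGA TGG ATC AGC ACG CTC GCA TCT GCT CTC AGC ATG GAG AGT TGG TCA TGC TCG TCA — no ATG→stop ORF.
Frame -3: GAT GGA TCA GCA CGC TCG CAT CTG CTC TCA GCA TGG AGA GTT GGT CAT GCT CGT CAC — no ATG→stop ORF.
ORFs ≥ 18 nucleotides: frame +2 11–31 (21 nucleotides). Count = 1.

1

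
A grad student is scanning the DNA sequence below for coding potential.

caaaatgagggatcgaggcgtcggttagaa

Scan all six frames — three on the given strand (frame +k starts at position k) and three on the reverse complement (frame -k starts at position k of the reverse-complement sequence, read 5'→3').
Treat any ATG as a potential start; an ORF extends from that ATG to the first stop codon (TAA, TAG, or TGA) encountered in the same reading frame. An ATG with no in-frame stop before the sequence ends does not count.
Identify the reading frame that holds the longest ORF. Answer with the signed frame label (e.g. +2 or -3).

+2

Reverse complement (5'→3'): TTCTAACCGACGCCTCGATCCCTCATTTTG
Frame +1: CAA AAT GAG GGA TCG AGG CGT CGG TTA GAA — no ATG→stop ORF.
Frame +2: AAA ATG AGG GAT CGA GGC GTC GGT TAG — ATG at 5, stop TAG at 26 → 24 nt.
Frame +3: AAA TGA GGG ATC GAG GCG TCG GTT AGA — no ATG→stop ORF.
Frame -1: TTC TAA CCG ACG CCT CGA TCC CTC ATT TTG — no ATG→stop ORF.
Frame -2: TCT AAC CGA CGC CTC GAT CCC TCA TTT — no ATG→stop ORF.
Frame -3: CTA ACC GAC GCC TCG ATC CCT CAT TTT — no ATG→stop ORF.
Longest ORF is 24 nt in frame +2 (positions 5–28).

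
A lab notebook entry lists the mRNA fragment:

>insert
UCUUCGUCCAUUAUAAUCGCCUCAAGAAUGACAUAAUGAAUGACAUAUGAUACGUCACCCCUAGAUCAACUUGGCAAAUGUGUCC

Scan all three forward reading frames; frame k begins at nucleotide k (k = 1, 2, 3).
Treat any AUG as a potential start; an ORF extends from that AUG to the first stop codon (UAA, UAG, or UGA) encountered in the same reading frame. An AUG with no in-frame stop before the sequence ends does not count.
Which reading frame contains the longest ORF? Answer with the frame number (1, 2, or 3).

Frame 1: UCU UCG UCC AUU AUA AUC GCC UCA AGA AUG ACA UAA UGA AUG ACA UAU GAU ACG UCA CCC CUA GAU CAA CUU GGC AAA UGU GUC — AUG at 28, stop UAA at 34 → 9 nt.
Frame 2: CUU CGU CCA UUA UAA UCG CCU CAA GAA UGA CAU AAU GAA UGA CAU AUG AUA CGU CAC CCC UAG AUC AAC UUG GCA AAU GUG UCC — AUG at 47, stop UAG at 62 → 18 nt.
Frame 3: UUC GUC CAU UAU AAU CGC CUC AAG AAU GAC AUA AUG AAU GAC AUA UGA UAC GUC ACC CCU AGA UCA ACU UGG CAA AUG UGU — AUG at 36, stop UGA at 48 → 15 nt.
Longest ORF is 18 nt in frame 2 (positions 47–64).

2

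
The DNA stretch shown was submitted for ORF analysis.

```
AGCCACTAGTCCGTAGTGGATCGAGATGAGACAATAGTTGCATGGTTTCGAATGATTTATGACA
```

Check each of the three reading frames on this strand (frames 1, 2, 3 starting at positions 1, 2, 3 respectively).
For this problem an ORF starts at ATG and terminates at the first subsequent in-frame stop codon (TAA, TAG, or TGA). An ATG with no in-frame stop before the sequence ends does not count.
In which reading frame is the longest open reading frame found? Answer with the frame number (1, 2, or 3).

Frame 1: AGC CAC TAG TCC GTA GTG GAT CGA GAT GAG ACA ATA GTT GCA TGG TTT CGA ATG ATT TAT GAC — no ATG→stop ORF.
Frame 2: GCC ACT AGT CCG TAG TGG ATC GAG ATG AGA CAA TAG TTG CAT GGT TTC GAA TGA TTT ATG ACA — ATG at 26, stop TAG at 35 → 12 nt.
Frame 3: CCA CTA GTC CGT AGT GGA TCG AGA TGA GAC AAT AGT TGC ATG GTT TCG AAT GAT TTA TGA — ATG at 42, stop TGA at 60 → 21 nt.
Longest ORF is 21 nt in frame 3 (positions 42–62).

3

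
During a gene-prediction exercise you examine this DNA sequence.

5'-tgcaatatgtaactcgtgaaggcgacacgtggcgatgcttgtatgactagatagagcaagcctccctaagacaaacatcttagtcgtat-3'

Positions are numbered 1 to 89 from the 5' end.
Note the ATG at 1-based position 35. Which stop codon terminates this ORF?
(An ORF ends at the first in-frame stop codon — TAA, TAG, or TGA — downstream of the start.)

TGA

Codons from position 35: ATG (35–37), CTT (38–40), GTA (41–43), TGA (44–46).
The first in-frame stop codon is TGA.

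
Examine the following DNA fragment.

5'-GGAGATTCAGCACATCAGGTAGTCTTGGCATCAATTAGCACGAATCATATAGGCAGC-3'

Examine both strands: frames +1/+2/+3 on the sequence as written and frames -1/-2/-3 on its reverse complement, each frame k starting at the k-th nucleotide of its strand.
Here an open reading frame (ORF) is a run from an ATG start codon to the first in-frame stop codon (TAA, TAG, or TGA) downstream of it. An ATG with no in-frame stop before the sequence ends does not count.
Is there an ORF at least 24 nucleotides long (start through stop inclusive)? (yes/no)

no

Reverse complement (5'→3'): GCTGCCTATATGATTCGTGCTAATTGATGCCAAGACTACCTGATGTGCTGAATCTCC
Frame +1: GGA GAT TCA GCA CAT CAG GTA GTC TTG GCA TCA ATT AGC ACG AAT CAT ATA GGC AGC — no ATG→stop ORF.
Frame +2: GAG ATT CAG CAC ATC AGG TAG TCT TGG CAT CAA TTA GCA CGA ATC ATA TAG GCA — no ATG→stop ORF.
Frame +3: AGA TTC AGC ACA TCA GGT AGT CTT GGC ATC AAT TAG CAC GAA TCA TAT AGG CAG — no ATG→stop ORF.
Frame -1: GCT GCC TAT ATG ATT CGT GCT AAT TGA TGC CAA GAC TAC CTG ATG TGC TGA ATC TCC — ATG at 10, stop TGA at 25 → 18 nt; ATG at 43, stop TGA at 49 → 9 nt.
Frame -2: CTG CCT ATA TGA TTC GTG CTA ATT GAT GCC AAG ACT ACC TGA TGT GCT GAA TCT — no ATG→stop ORF.
Frame -3: TGC CTA TAT GAT TCG TGC TAA TTG ATG CCA AGA CTA CCT GAT GTG CTG AAT CTC — no ATG→stop ORF.
Largest ORF found is 18 nucleotides < 24, so no.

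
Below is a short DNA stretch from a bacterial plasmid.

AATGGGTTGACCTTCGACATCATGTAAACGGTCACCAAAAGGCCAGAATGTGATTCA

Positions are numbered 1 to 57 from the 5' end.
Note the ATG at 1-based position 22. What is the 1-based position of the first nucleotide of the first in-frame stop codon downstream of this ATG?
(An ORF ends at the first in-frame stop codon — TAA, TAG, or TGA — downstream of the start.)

25

Codons from position 22: ATG (22–24), TAA (25–27).
TAA is a stop codon; it begins at position 25.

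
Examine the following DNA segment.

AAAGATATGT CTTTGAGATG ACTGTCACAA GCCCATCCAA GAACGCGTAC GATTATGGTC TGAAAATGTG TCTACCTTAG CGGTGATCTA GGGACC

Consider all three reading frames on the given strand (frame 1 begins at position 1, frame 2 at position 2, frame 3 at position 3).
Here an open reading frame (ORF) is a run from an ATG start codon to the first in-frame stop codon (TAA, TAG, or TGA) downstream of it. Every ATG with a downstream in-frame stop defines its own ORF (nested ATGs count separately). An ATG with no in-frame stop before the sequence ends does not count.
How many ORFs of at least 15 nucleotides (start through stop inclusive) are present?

3

Frame 1: AAA GAT ATG TCT TTG AGA TGA CTG TCA CAA GCC CAT CCA AGA ACG CGT ACG ATT ATG GTC TGA AAA TGT GTC TAC CTT AGC GGT GAT CTA GGG ACC — ATG at 7, stop TGA at 19 → 15 nt; ATG at 55, stop TGA at 61 → 9 nt.
Frame 2: AAG ATA TGT CTT TGA GAT GAC TGT CAC AAG CCC ATC CAA GAA CGC GTA CGA TTA TGG TCT GAA AAT GTG TCT ACC TTA GCG GTG ATC TAG GGA — no ATG→stop ORF.
Frame 3: AGA TAT GTC TTT GAG ATG ACT GTC ACA AGC CCA TCC AAG AAC GCG TAC GAT TAT GGT CTG AAA ATG TGT CTA CCT TAG CGG TGA TCT AGG GAC — ATG at 18, stop TAG at 78 → 63 nt; ATG at 66, stop TAG at 78 → 15 nt.
ORFs ≥ 15 nucleotides: frame 1 7–21 (15 nucleotides), frame 3 18–80 (63 nucleotides), frame 3 66–80 (15 nucleotides). Count = 3.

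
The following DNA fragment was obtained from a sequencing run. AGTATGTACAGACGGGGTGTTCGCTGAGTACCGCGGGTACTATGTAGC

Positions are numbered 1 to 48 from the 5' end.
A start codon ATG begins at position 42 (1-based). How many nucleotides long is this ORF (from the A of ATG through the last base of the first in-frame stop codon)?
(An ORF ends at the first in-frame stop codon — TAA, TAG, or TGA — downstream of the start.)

Codons from position 42: ATG (42–44), TAG (45–47).
TAG is the first in-frame stop; ORF spans 42–47, 6 nucleotides.

6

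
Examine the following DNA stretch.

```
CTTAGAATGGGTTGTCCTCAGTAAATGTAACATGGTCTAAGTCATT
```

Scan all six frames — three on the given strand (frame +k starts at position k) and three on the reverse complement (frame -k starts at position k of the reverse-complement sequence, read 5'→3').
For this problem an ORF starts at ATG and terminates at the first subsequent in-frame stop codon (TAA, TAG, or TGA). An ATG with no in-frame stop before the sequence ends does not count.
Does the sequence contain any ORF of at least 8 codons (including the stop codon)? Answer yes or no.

no

Reverse complement (5'→3'): AATGACTTAGACCATGTTACATTTACTGAGGACAACCCATTCTAAG
Frame +1: CTT AGA ATG GGT TGT CCT CAG TAA ATG TAA CAT GGT CTA AGT CAT — ATG at 7, stop TAA at 22 → 18 nt; ATG at 25, stop TAA at 28 → 6 nt.
Frame +2: TTA GAA TGG GTT GTC CTC AGT AAA TGT AAC ATG GTC TAA GTC ATT — ATG at 32, stop TAA at 38 → 9 nt.
Frame +3: TAG AAT GGG TTG TCC TCA GTA AAT GTA ACA TGG TCT AAG TCA — no ATG→stop ORF.
Frame -1: AAT GAC TTA GAC CAT GTT ACA TTT ACT GAG GAC AAC CCA TTC TAA — no ATG→stop ORF.
Frame -2: ATG ACT TAG ACC ATG TTA CAT TTA CTG AGG ACA ACC CAT TCT AAG — ATG at 2, stop TAG at 8 → 9 nt.
Frame -3: TGA CTT AGA CCA TGT TAC ATT TAC TGA GGA CAA CCC ATT CTA — no ATG→stop ORF.
Largest ORF found is 6 codons < 8, so no.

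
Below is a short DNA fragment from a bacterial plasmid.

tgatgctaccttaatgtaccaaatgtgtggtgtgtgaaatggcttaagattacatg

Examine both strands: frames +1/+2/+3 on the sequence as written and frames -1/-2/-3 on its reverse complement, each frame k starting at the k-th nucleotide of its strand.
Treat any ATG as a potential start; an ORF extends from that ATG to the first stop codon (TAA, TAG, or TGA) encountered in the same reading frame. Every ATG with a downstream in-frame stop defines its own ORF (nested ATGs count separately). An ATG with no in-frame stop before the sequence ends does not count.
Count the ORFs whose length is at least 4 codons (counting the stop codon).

3

Reverse complement (5'→3'): CATGTAATCTTAAGCCATTTCACACACCACACATTTGGTACATTAAGGTAGCATCA
Frame +1: TGA TGC TAC CTT AAT GTA CCA AAT GTG TGG TGT GTG AAA TGG CTT AAG ATT ACA — no ATG→stop ORF.
Frame +2: GAT GCT ACC TTA ATG TAC CAA ATG TGT GGT GTG TGA AAT GGC TTA AGA TTA CAT — ATG at 14, stop TGA at 35 → 24 nt; ATG at 23, stop TGA at 35 → 15 nt.
Frame +3: ATG CTA CCT TAA TGT ACC AAA TGT GTG GTG TGT GAA ATG GCT TAA GAT TAC ATG — ATG at 3, stop TAA at 12 → 12 nt; ATG at 39, stop TAA at 45 → 9 nt.
Frame -1: CAT GTA ATC TTA AGC CAT TTC ACA CAC CAC ACA TTT GGT ACA TTA AGG TAG CAT — no ATG→stop ORF.
Frame -2: ATG TAA TCT TAA GCC ATT TCA CAC ACC ACA CAT TTG GTA CAT TAA GGT AGC ATC — ATG at 2, stop TAA at 5 → 6 nt.
Frame -3: TGT AAT CTT AAG CCA TTT CAC ACA CCA CAC ATT TGG TAC ATT AAG GTA GCA TCA — no ATG→stop ORF.
ORFs ≥ 4 codons: frame +2 14–37 (8 codons), frame +2 23–37 (5 codons), frame +3 3–14 (4 codons). Count = 3.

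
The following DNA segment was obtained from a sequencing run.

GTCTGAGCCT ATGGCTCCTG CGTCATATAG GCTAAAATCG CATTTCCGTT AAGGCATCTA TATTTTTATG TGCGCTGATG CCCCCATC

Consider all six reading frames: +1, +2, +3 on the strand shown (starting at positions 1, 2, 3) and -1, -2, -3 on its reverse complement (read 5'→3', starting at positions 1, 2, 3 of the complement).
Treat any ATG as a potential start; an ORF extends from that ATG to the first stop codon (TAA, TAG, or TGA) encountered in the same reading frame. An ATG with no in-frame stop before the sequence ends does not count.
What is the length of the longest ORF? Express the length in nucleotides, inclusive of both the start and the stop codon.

Reverse complement (5'→3'): GATGGGGGCATCAGCGCACATAAAAATATAGATGCCTTAACGGAAATGCGATTTTAGCCTATATGACGCAGGAGCCATAGGCTCAGAC
Frame +1: GTC TGA GCC TAT GGC TCC TGC GTC ATA TAG GCT AAA ATC GCA TTT CCG TTA AGG CAT CTA TAT TTT TAT GTG CGC TGA TGC CCC CAT — no ATG→stop ORF.
Frame +2: TCT GAG CCT ATG GCT CCT GCG TCA TAT AGG CTA AAA TCG CAT TTC CGT TAA GGC ATC TAT ATT TTT ATG TGC GCT GAT GCC CCC ATC — ATG at 11, stop TAA at 50 → 42 nt.
Frame +3: CTG AGC CTA TGG CTC CTG CGT CAT ATA GGC TAA AAT CGC ATT TCC GTT AAG GCA TCT ATA TTT TTA TGT GCG CTG ATG CCC CCA — no ATG→stop ORF.
Frame -1: GAT GGG GGC ATC AGC GCA CAT AAA AAT ATA GAT GCC TTA ACG GAA ATG CGA TTT TAG CCT ATA TGA CGC AGG AGC CAT AGG CTC AGA — ATG at 46, stop TAG at 55 → 12 nt.
Frame -2: ATG GGG GCA TCA GCG CAC ATA AAA ATA TAG ATG CCT TAA CGG AAA TGC GAT TTT AGC CTA TAT GAC GCA GGA GCC ATA GGC TCA GAC — ATG at 2, stop TAG at 29 → 30 nt; ATG at 32, stop TAA at 38 → 9 nt.
Frame -3: TGG GGG CAT CAG CGC ACA TAA AAA TAT AGA TGC CTT AAC GGA AAT GCG ATT TTA GCC TAT ATG ACG CAG GAG CCA TAG GCT CAG — ATG at 63, stop TAG at 78 → 18 nt.
Longest: frame +2, positions 11–52, 42 nt = 14 codons = 13 aa. → 42 nucleotides.

42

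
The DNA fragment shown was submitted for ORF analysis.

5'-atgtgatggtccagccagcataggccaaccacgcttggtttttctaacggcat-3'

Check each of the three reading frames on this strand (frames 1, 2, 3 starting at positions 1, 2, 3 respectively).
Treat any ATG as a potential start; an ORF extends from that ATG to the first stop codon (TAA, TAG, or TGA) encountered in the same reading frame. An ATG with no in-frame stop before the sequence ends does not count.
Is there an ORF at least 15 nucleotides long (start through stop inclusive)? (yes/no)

yes

Frame 1: ATG TGA TGG TCC AGC CAG CAT AGG CCA ACC ACG CTT GGT TTT TCT AAC GGC — ATG at 1, stop TGA at 4 → 6 nt.
Frame 2: TGT GAT GGT CCA GCC AGC ATA GGC CAA CCA CGC TTG GTT TTT CTA ACG GCA — no ATG→stop ORF.
Frame 3: GTG ATG GTC CAG CCA GCA TAG GCC AAC CAC GCT TGG TTT TTC TAA CGG CAT — ATG at 6, stop TAG at 21 → 18 nt.
Frame 3 has an ORF of 18 nucleotides (positions 6–23) ≥ 15, so yes.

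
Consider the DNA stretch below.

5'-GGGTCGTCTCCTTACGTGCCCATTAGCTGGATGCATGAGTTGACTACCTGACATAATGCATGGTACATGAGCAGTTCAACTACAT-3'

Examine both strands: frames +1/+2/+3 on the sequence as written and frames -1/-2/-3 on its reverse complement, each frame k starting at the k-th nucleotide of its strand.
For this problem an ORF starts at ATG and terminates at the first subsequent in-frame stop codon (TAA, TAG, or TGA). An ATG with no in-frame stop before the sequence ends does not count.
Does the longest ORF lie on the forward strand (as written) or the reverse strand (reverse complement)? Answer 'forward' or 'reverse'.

reverse

Reverse complement (5'→3'): ATGTAGTTGAACTGCTCATGTACCATGCATTATGTCAGGTAGTCAACTCATGCATCCAGCTAATGGGCACGTAAGGAGACGACCC
Frame +1: GGG TCG TCT CCT TAC GTG CCC ATT AGC TGG ATG CAT GAG TTG ACT ACC TGA CAT AAT GCA TGG TAC ATG AGC AGT TCA ACT ACA — ATG at 31, stop TGA at 49 → 21 nt.
Frame +2: GGT CGT CTC CTT ACG TGC CCA TTA GCT GGA TGC ATG AGT TGA CTA CCT GAC ATA ATG CAT GGT ACA TGA GCA GTT CAA CTA CAT — ATG at 35, stop TGA at 41 → 9 nt; ATG at 56, stop TGA at 68 → 15 nt.
Frame +3: GTC GTC TCC TTA CGT GCC CAT TAG CTG GAT GCA TGA GTT GAC TAC CTG ACA TAA TGC ATG GTA CAT GAG CAG TTC AAC TAC — no ATG→stop ORF.
Frame -1: ATG TAG TTG AAC TGC TCA TGT ACC ATG CAT TAT GTC AGG TAG TCA ACT CAT GCA TCC AGC TAA TGG GCA CGT AAG GAG ACG ACC — ATG at 1, stop TAG at 4 → 6 nt; ATG at 25, stop TAG at 40 → 18 nt.
Frame -2: TGT AGT TGA ACT GCT CAT GTA CCA TGC ATT ATG TCA GGT AGT CAA CTC ATG CAT CCA GCT AAT GGG CAC GTA AGG AGA CGA CCC — no ATG→stop ORF.
Frame -3: GTA GTT GAA CTG CTC ATG TAC CAT GCA TTA TGT CAG GTA GTC AAC TCA TGC ATC CAG CTA ATG GGC ACG TAA GGA GAC GAC — ATG at 18, stop TAA at 72 → 57 nt; ATG at 63, stop TAA at 72 → 12 nt.
Forward-strand max 21 nt; reverse-strand max 57 nt. The reverse strand has the longer ORF.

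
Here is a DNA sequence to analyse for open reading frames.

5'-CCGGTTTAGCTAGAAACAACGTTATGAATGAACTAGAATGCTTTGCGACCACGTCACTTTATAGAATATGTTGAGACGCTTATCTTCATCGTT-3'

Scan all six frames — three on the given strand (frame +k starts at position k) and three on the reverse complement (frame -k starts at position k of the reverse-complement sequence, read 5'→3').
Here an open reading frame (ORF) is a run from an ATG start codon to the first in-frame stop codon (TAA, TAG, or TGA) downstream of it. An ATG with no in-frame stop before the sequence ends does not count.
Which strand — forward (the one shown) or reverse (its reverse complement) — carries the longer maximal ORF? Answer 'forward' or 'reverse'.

Reverse complement (5'→3'): AACGATGAAGATAAGCGTCTCAACATATTCTATAAAGTGACGTGGTCGCAAAGCATTCTAGTTCATTCATAACGTTGTTTCTAGCTAAACCGG
Frame +1: CCG GTT TAG CTA GAA ACA ACG TTA TGA ATG AAC TAG AAT GCT TTG CGA CCA CGT CAC TTT ATA GAA TAT GTT GAG ACG CTT ATC TTC ATC GTT — ATG at 28, stop TAG at 34 → 9 nt.
Frame +2: CGG TTT AGC TAG AAA CAA CGT TAT GAA TGA ACT AGA ATG CTT TGC GAC CAC GTC ACT TTA TAG AAT ATG TTG AGA CGC TTA TCT TCA TCG — ATG at 38, stop TAG at 62 → 27 nt.
Frame +3: GGT TTA GCT AGA AAC AAC GTT ATG AAT GAA CTA GAA TGC TTT GCG ACC ACG TCA CTT TAT AGA ATA TGT TGA GAC GCT TAT CTT CAT CGT — ATG at 24, stop TGA at 72 → 51 nt.
Frame -1: AAC GAT GAA GAT AAG CGT CTC AAC ATA TTC TAT AAA GTG ACG TGG TCG CAA AGC ATT CTA GTT CAT TCA TAA CGT TGT TTC TAG CTA AAC CGG — no ATG→stop ORF.
Frame -2: ACG ATG AAG ATA AGC GTC TCA ACA TAT TCT ATA AAG TGA CGT GGT CGC AAA GCA TTC TAG TTC ATT CAT AAC GTT GTT TCT AGC TAA ACC — ATG at 5, stop TGA at 38 → 36 nt.
Frame -3: CGA TGA AGA TAA GCG TCT CAA CAT ATT CTA TAA AGT GAC GTG GTC GCA AAG CAT TCT AGT TCA TTC ATA ACG TTG TTT CTA GCT AAA CCG — no ATG→stop ORF.
Forward-strand max 51 nt; reverse-strand max 36 nt. The forward strand has the longer ORF.

forward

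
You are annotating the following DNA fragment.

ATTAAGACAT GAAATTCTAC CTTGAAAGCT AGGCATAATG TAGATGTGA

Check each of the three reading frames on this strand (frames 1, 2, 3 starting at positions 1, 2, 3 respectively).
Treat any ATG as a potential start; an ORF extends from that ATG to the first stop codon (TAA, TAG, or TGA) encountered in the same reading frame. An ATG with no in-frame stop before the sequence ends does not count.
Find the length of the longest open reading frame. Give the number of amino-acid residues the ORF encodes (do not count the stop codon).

7

Frame 1: ATT AAG ACA TGA AAT TCT ACC TTG AAA GCT AGG CAT AAT GTA GAT GTG — no ATG→stop ORF.
Frame 2: TTA AGA CAT GAA ATT CTA CCT TGA AAG CTA GGC ATA ATG TAG ATG TGA — ATG at 38, stop TAG at 41 → 6 nt; ATG at 44, stop TGA at 47 → 6 nt.
Frame 3: TAA GAC ATG AAA TTC TAC CTT GAA AGC TAG GCA TAA TGT AGA TGT — ATG at 9, stop TAG at 30 → 24 nt.
Longest: frame 3, positions 9–32, 24 nt = 8 codons = 7 aa. → 7 amino acids.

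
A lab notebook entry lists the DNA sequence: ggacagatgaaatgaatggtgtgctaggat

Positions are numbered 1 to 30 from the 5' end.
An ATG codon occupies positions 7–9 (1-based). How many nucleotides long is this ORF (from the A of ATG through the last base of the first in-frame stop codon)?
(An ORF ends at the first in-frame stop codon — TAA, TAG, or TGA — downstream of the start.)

Codons from position 7: ATG (7–9), AAA (10–12), TGA (13–15).
TGA is the first in-frame stop; ORF spans 7–15, 9 nucleotides.

9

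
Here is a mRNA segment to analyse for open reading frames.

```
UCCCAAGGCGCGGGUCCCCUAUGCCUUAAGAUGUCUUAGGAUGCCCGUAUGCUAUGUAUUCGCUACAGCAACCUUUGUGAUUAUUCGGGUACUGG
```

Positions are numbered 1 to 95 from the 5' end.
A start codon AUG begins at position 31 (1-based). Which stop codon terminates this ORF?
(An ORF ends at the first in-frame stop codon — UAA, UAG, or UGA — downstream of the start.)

Codons from position 31: AUG (31–33), UCU (34–36), UAG (37–39).
The first in-frame stop codon is UAG.

UAG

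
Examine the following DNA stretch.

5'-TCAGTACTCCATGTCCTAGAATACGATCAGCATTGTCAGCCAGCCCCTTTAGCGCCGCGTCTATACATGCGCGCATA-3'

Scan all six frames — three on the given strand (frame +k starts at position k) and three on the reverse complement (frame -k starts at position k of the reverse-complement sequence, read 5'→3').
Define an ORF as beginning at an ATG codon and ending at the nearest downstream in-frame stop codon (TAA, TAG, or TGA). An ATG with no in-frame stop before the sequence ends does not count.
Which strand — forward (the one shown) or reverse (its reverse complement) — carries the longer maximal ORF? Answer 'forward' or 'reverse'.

reverse

Reverse complement (5'→3'): TATGCGCGCATGTATAGACGCGGCGCTAAAGGGGCTGGCTGACAATGCTGATCGTATTCTAGGACATGGAGTACTGA
Frame +1: TCA GTA CTC CAT GTC CTA GAA TAC GAT CAG CAT TGT CAG CCA GCC CCT TTA GCG CCG CGT CTA TAC ATG CGC GCA — no ATG→stop ORF.
Frame +2: CAG TAC TCC ATG TCC TAG AAT ACG ATC AGC ATT GTC AGC CAG CCC CTT TAG CGC CGC GTC TAT ACA TGC GCG CAT — ATG at 11, stop TAG at 17 → 9 nt.
Frame +3: AGT ACT CCA TGT CCT AGA ATA CGA TCA GCA TTG TCA GCC AGC CCC TTT AGC GCC GCG TCT ATA CAT GCG CGC ATA — no ATG→stop ORF.
Frame -1: TAT GCG CGC ATG TAT AGA CGC GGC GCT AAA GGG GCT GGC TGA CAA TGC TGA TCG TAT TCT AGG ACA TGG AGT ACT — ATG at 10, stop TGA at 40 → 33 nt.
Frame -2: ATG CGC GCA TGT ATA GAC GCG GCG CTA AAG GGG CTG GCT GAC AAT GCT GAT CGT ATT CTA GGA CAT GGA GTA CTG — no ATG→stop ORF.
Frame -3: TGC GCG CAT GTA TAG ACG CGG CGC TAA AGG GGC TGG CTG ACA ATG CTG ATC GTA TTC TAG GAC ATG GAG TAC TGA — ATG at 45, stop TAG at 60 → 18 nt; ATG at 66, stop TGA at 75 → 12 nt.
Forward-strand max 9 nt; reverse-strand max 33 nt. The reverse strand has the longer ORF.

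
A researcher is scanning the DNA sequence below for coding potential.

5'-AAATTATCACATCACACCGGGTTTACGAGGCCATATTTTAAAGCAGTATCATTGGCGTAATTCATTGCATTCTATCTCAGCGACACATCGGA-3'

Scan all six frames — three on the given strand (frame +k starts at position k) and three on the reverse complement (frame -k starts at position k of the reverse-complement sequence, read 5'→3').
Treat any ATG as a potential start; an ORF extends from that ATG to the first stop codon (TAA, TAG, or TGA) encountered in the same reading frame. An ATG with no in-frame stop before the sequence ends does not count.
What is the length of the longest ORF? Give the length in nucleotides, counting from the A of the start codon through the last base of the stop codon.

Reverse complement (5'→3'): TCCGATGTGTCGCTGAGATAGAATGCAATGAATTACGCCAATGATACTGCTTTAAAATATGGCCTCGTAAACCCGGTGTGATGTGATAATTT
Frame +1: AAA TTA TCA CAT CAC ACC GGG TTT ACG AGG CCA TAT TTT AAA GCA GTA TCA TTG GCG TAA TTC ATT GCA TTC TAT CTC AGC GAC ACA TCG — no ATG→stop ORF.
Frame +2: AAT TAT CAC ATC ACA CCG GGT TTA CGA GGC CAT ATT TTA AAG CAG TAT CAT TGG CGT AAT TCA TTG CAT TCT ATC TCA GCG ACA CAT CGG — no ATG→stop ORF.
Frame +3: ATT ATC ACA TCA CAC CGG GTT TAC GAG GCC ATA TTT TAA AGC AGT ATC ATT GGC GTA ATT CAT TGC ATT CTA TCT CAG CGA CAC ATC GGA — no ATG→stop ORF.
Frame -1: TCC GAT GTG TCG CTG AGA TAG AAT GCA ATG AAT TAC GCC AAT GAT ACT GCT TTA AAA TAT GGC CTC GTA AAC CCG GTG TGA TGT GAT AAT — ATG at 28, stop TGA at 79 → 54 nt.
Frame -2: CCG ATG TGT CGC TGA GAT AGA ATG CAA TGA ATT ACG CCA ATG ATA CTG CTT TAA AAT ATG GCC TCG TAA ACC CGG TGT GAT GTG ATA ATT — ATG at 5, stop TGA at 14 → 12 nt; ATG at 23, stop TGA at 29 → 9 nt; ATG at 41, stop TAA at 53 → 15 nt; ATG at 59, stop TAA at 68 → 12 nt.
Frame -3: CGA TGT GTC GCT GAG ATA GAA TGC AAT GAA TTA CGC CAA TGA TAC TGC TTT AAA ATA TGG CCT CGT AAA CCC GGT GTG ATG TGA TAA TTT — ATG at 81, stop TGA at 84 → 6 nt.
Longest: frame -1, positions 28–81, 54 nt = 18 codons = 17 aa. → 54 nucleotides.

54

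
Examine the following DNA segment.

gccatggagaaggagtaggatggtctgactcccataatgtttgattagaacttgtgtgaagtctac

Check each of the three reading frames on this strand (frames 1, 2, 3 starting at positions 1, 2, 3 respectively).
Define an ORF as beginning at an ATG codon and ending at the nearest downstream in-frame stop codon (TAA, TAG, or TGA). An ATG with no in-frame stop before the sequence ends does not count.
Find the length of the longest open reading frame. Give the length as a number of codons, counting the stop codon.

Frame 1: GCC ATG GAG AAG GAG TAG GAT GGT CTG ACT CCC ATA ATG TTT GAT TAG AAC TTG TGT GAA GTC TAC — ATG at 4, stop TAG at 16 → 15 nt; ATG at 37, stop TAG at 46 → 12 nt.
Frame 2: CCA TGG AGA AGG AGT AGG ATG GTC TGA CTC CCA TAA TGT TTG ATT AGA ACT TGT GTG AAG TCT — ATG at 20, stop TGA at 26 → 9 nt.
Frame 3: CAT GGA GAA GGA GTA GGA TGG TCT GAC TCC CAT AAT GTT TGA TTA GAA CTT GTG TGA AGT CTA — no ATG→stop ORF.
Longest: frame 1, positions 4–18, 15 nt = 5 codons = 4 aa. → 5 codons.

5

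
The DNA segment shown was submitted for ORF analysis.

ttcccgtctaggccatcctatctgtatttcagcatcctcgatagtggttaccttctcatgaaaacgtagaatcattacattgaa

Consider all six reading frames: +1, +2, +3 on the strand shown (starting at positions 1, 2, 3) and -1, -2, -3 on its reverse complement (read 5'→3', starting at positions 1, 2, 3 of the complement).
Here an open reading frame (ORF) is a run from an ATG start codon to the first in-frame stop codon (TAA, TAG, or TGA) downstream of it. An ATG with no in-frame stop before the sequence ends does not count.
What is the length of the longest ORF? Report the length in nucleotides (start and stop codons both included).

18

Reverse complement (5'→3'): TTCAATGTAATGATTCTACGTTTTCATGAGAAGGTAACCACTATCGAGGATGCTGAAATACAGATAGGATGGCCTAGACGGGAA
Frame +1: TTC CCG TCT AGG CCA TCC TAT CTG TAT TTC AGC ATC CTC GAT AGT GGT TAC CTT CTC ATG AAA ACG TAG AAT CAT TAC ATT GAA — ATG at 58, stop TAG at 67 → 12 nt.
Frame +2: TCC CGT CTA GGC CAT CCT ATC TGT ATT TCA GCA TCC TCG ATA GTG GTT ACC TTC TCA TGA AAA CGT AGA ATC ATT ACA TTG — no ATG→stop ORF.
Frame +3: CCC GTC TAG GCC ATC CTA TCT GTA TTT CAG CAT CCT CGA TAG TGG TTA CCT TCT CAT GAA AAC GTA GAA TCA TTA CAT TGA — no ATG→stop ORF.
Frame -1: TTC AAT GTA ATG ATT CTA CGT TTT CAT GAG AAG GTA ACC ACT ATC GAG GAT GCT GAA ATA CAG ATA GGA TGG CCT AGA CGG GAA — no ATG→stop ORF.
Frame -2: TCA ATG TAA TGA TTC TAC GTT TTC ATG AGA AGG TAA CCA CTA TCG AGG ATG CTG AAA TAC AGA TAG GAT GGC CTA GAC GGG — ATG at 5, stop TAA at 8 → 6 nt; ATG at 26, stop TAA at 35 → 12 nt; ATG at 50, stop TAG at 65 → 18 nt.
Frame -3: CAA TGT AAT GAT TCT ACG TTT TCA TGA GAA GGT AAC CAC TAT CGA GGA TGC TGA AAT ACA GAT AGG ATG GCC TAG ACG GGA — ATG at 69, stop TAG at 75 → 9 nt.
Longest: frame -2, positions 50–67, 18 nt = 6 codons = 5 aa. → 18 nucleotides.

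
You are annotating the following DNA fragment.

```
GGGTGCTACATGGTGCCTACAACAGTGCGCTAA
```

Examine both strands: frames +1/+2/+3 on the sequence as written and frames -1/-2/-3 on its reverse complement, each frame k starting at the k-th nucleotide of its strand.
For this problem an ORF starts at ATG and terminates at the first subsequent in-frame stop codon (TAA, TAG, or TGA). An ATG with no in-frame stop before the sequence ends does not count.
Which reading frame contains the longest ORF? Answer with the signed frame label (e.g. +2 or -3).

+1

Reverse complement (5'→3'): TTAGCGCACTGTTGTAGGCACCATGTAGCACCC
Frame +1: GGG TGC TAC ATG GTG CCT ACA ACA GTG CGC TAA — ATG at 10, stop TAA at 31 → 24 nt.
Frame +2: GGT GCT ACA TGG TGC CTA CAA CAG TGC GCT — no ATG→stop ORF.
Frame +3: GTG CTA CAT GGT GCC TAC AAC AGT GCG CTA — no ATG→stop ORF.
Frame -1: TTA GCG CAC TGT TGT AGG CAC CAT GTA GCA CCC — no ATG→stop ORF.
Frame -2: TAG CGC ACT GTT GTA GGC ACC ATG TAG CAC — ATG at 23, stop TAG at 26 → 6 nt.
Frame -3: AGC GCA CTG TTG TAG GCA CCA TGT AGC ACC — no ATG→stop ORF.
Longest ORF is 24 nt in frame +1 (positions 10–33).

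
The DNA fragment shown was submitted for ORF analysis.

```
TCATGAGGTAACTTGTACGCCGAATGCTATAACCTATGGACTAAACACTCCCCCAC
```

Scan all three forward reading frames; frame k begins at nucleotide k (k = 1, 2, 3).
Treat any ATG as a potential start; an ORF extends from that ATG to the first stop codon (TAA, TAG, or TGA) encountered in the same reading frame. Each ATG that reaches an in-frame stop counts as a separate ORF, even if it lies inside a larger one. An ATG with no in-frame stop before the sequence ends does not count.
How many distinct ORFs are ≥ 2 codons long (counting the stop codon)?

3

Frame 1: TCA TGA GGT AAC TTG TAC GCC GAA TGC TAT AAC CTA TGG ACT AAA CAC TCC CCC — no ATG→stop ORF.
Frame 2: CAT GAG GTA ACT TGT ACG CCG AAT GCT ATA ACC TAT GGA CTA AAC ACT CCC CCA — no ATG→stop ORF.
Frame 3: ATG AGG TAA CTT GTA CGC CGA ATG CTA TAA CCT ATG GAC TAA ACA CTC CCC CAC — ATG at 3, stop TAA at 9 → 9 nt; ATG at 24, stop TAA at 30 → 9 nt; ATG at 36, stop TAA at 42 → 9 nt.
ORFs ≥ 2 codons: frame 3 3–11 (3 codons), frame 3 24–32 (3 codons), frame 3 36–44 (3 codons). Count = 3.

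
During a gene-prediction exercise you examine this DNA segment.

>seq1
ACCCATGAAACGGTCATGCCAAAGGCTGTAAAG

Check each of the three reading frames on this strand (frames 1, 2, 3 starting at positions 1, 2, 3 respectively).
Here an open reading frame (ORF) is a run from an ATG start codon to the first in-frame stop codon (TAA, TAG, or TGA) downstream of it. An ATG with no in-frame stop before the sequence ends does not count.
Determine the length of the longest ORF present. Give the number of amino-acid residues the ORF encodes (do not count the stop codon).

Frame 1: ACC CAT GAA ACG GTC ATG CCA AAG GCT GTA AAG — no ATG→stop ORF.
Frame 2: CCC ATG AAA CGG TCA TGC CAA AGG CTG TAA — ATG at 5, stop TAA at 29 → 27 nt.
Frame 3: CCA TGA AAC GGT CAT GCC AAA GGC TGT AAA — no ATG→stop ORF.
Longest: frame 2, positions 5–31, 27 nt = 9 codons = 8 aa. → 8 amino acids.

8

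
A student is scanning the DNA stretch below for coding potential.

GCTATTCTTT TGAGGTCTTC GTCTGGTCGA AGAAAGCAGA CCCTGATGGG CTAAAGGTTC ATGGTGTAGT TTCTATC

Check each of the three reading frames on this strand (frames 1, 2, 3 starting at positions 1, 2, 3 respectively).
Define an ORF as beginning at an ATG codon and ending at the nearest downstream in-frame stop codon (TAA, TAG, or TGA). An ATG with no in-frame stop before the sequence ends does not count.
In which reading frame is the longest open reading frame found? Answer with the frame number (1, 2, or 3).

1

Frame 1: GCT ATT CTT TTG AGG TCT TCG TCT GGT CGA AGA AAG CAG ACC CTG ATG GGC TAA AGG TTC ATG GTG TAG TTT CTA — ATG at 46, stop TAA at 52 → 9 nt; ATG at 61, stop TAG at 67 → 9 nt.
Frame 2: CTA TTC TTT TGA GGT CTT CGT CTG GTC GAA GAA AGC AGA CCC TGA TGG GCT AAA GGT TCA TGG TGT AGT TTC TAT — no ATG→stop ORF.
Frame 3: TAT TCT TTT GAG GTC TTC GTC TGG TCG AAG AAA GCA GAC CCT GAT GGG CTA AAG GTT CAT GGT GTA GTT TCT ATC — no ATG→stop ORF.
Longest ORF is 9 nt in frame 1 (positions 46–54).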